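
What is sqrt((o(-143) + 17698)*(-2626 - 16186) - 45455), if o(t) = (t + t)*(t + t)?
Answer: I*sqrt(1871726583) ≈ 43263.0*I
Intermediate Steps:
o(t) = 4*t**2 (o(t) = (2*t)*(2*t) = 4*t**2)
sqrt((o(-143) + 17698)*(-2626 - 16186) - 45455) = sqrt((4*(-143)**2 + 17698)*(-2626 - 16186) - 45455) = sqrt((4*20449 + 17698)*(-18812) - 45455) = sqrt((81796 + 17698)*(-18812) - 45455) = sqrt(99494*(-18812) - 45455) = sqrt(-1871681128 - 45455) = sqrt(-1871726583) = I*sqrt(1871726583)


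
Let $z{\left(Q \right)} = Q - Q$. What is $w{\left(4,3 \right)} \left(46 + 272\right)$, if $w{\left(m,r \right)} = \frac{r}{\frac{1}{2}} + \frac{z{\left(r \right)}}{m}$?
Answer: $1908$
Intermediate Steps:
$z{\left(Q \right)} = 0$
$w{\left(m,r \right)} = 2 r$ ($w{\left(m,r \right)} = \frac{r}{\frac{1}{2}} + \frac{0}{m} = r \frac{1}{\frac{1}{2}} + 0 = r 2 + 0 = 2 r + 0 = 2 r$)
$w{\left(4,3 \right)} \left(46 + 272\right) = 2 \cdot 3 \left(46 + 272\right) = 6 \cdot 318 = 1908$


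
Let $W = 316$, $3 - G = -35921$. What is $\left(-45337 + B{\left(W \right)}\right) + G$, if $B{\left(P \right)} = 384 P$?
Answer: $111931$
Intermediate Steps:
$G = 35924$ ($G = 3 - -35921 = 3 + 35921 = 35924$)
$\left(-45337 + B{\left(W \right)}\right) + G = \left(-45337 + 384 \cdot 316\right) + 35924 = \left(-45337 + 121344\right) + 35924 = 76007 + 35924 = 111931$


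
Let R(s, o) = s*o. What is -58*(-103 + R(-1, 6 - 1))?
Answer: 6264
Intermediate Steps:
R(s, o) = o*s
-58*(-103 + R(-1, 6 - 1)) = -58*(-103 + (6 - 1)*(-1)) = -58*(-103 + 5*(-1)) = -58*(-103 - 5) = -58*(-108) = 6264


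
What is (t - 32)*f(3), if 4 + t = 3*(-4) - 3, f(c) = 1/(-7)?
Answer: 51/7 ≈ 7.2857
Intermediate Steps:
f(c) = -⅐
t = -19 (t = -4 + (3*(-4) - 3) = -4 + (-12 - 3) = -4 - 15 = -19)
(t - 32)*f(3) = (-19 - 32)*(-⅐) = -51*(-⅐) = 51/7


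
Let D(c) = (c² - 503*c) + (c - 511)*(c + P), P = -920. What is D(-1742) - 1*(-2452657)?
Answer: 12360933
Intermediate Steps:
D(c) = c² - 503*c + (-920 + c)*(-511 + c) (D(c) = (c² - 503*c) + (c - 511)*(c - 920) = (c² - 503*c) + (-511 + c)*(-920 + c) = (c² - 503*c) + (-920 + c)*(-511 + c) = c² - 503*c + (-920 + c)*(-511 + c))
D(-1742) - 1*(-2452657) = (470120 - 1934*(-1742) + 2*(-1742)²) - 1*(-2452657) = (470120 + 3369028 + 2*3034564) + 2452657 = (470120 + 3369028 + 6069128) + 2452657 = 9908276 + 2452657 = 12360933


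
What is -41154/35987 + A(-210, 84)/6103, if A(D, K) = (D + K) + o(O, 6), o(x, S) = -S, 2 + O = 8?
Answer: -255913146/219628661 ≈ -1.1652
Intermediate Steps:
O = 6 (O = -2 + 8 = 6)
A(D, K) = -6 + D + K (A(D, K) = (D + K) - 1*6 = (D + K) - 6 = -6 + D + K)
-41154/35987 + A(-210, 84)/6103 = -41154/35987 + (-6 - 210 + 84)/6103 = -41154*1/35987 - 132*1/6103 = -41154/35987 - 132/6103 = -255913146/219628661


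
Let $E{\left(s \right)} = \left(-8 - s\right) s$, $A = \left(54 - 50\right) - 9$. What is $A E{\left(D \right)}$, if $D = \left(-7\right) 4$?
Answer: $2800$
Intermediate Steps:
$D = -28$
$A = -5$ ($A = 4 - 9 = -5$)
$E{\left(s \right)} = s \left(-8 - s\right)$
$A E{\left(D \right)} = - 5 \left(\left(-1\right) \left(-28\right) \left(8 - 28\right)\right) = - 5 \left(\left(-1\right) \left(-28\right) \left(-20\right)\right) = \left(-5\right) \left(-560\right) = 2800$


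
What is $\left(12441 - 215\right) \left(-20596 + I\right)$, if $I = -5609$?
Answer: $-320382330$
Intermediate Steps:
$\left(12441 - 215\right) \left(-20596 + I\right) = \left(12441 - 215\right) \left(-20596 - 5609\right) = 12226 \left(-26205\right) = -320382330$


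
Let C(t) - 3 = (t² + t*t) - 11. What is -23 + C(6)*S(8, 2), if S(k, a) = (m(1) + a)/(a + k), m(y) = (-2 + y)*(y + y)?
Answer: -23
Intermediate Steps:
m(y) = 2*y*(-2 + y) (m(y) = (-2 + y)*(2*y) = 2*y*(-2 + y))
C(t) = -8 + 2*t² (C(t) = 3 + ((t² + t*t) - 11) = 3 + ((t² + t²) - 11) = 3 + (2*t² - 11) = 3 + (-11 + 2*t²) = -8 + 2*t²)
S(k, a) = (-2 + a)/(a + k) (S(k, a) = (2*1*(-2 + 1) + a)/(a + k) = (2*1*(-1) + a)/(a + k) = (-2 + a)/(a + k))
-23 + C(6)*S(8, 2) = -23 + (-8 + 2*6²)*((-2 + 2)/(2 + 8)) = -23 + (-8 + 2*36)*(0/10) = -23 + (-8 + 72)*((⅒)*0) = -23 + 64*0 = -23 + 0 = -23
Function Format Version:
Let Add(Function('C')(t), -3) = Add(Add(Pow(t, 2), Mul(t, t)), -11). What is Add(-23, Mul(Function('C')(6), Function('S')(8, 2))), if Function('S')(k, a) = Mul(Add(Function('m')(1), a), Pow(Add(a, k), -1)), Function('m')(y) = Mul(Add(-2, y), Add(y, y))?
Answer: -23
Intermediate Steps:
Function('m')(y) = Mul(2, y, Add(-2, y)) (Function('m')(y) = Mul(Add(-2, y), Mul(2, y)) = Mul(2, y, Add(-2, y)))
Function('C')(t) = Add(-8, Mul(2, Pow(t, 2))) (Function('C')(t) = Add(3, Add(Add(Pow(t, 2), Mul(t, t)), -11)) = Add(3, Add(Add(Pow(t, 2), Pow(t, 2)), -11)) = Add(3, Add(Mul(2, Pow(t, 2)), -11)) = Add(3, Add(-11, Mul(2, Pow(t, 2)))) = Add(-8, Mul(2, Pow(t, 2))))
Function('S')(k, a) = Mul(Pow(Add(a, k), -1), Add(-2, a)) (Function('S')(k, a) = Mul(Add(Mul(2, 1, Add(-2, 1)), a), Pow(Add(a, k), -1)) = Mul(Add(Mul(2, 1, -1), a), Pow(Add(a, k), -1)) = Mul(Add(-2, a), Pow(Add(a, k), -1)) = Mul(Pow(Add(a, k), -1), Add(-2, a)))
Add(-23, Mul(Function('C')(6), Function('S')(8, 2))) = Add(-23, Mul(Add(-8, Mul(2, Pow(6, 2))), Mul(Pow(Add(2, 8), -1), Add(-2, 2)))) = Add(-23, Mul(Add(-8, Mul(2, 36)), Mul(Pow(10, -1), 0))) = Add(-23, Mul(Add(-8, 72), Mul(Rational(1, 10), 0))) = Add(-23, Mul(64, 0)) = Add(-23, 0) = -23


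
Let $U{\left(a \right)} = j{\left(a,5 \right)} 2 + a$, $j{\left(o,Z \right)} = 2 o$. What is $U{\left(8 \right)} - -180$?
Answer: $220$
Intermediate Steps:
$U{\left(a \right)} = 5 a$ ($U{\left(a \right)} = 2 a 2 + a = 4 a + a = 5 a$)
$U{\left(8 \right)} - -180 = 5 \cdot 8 - -180 = 40 + 180 = 220$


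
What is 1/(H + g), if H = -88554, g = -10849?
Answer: -1/99403 ≈ -1.0060e-5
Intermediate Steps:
1/(H + g) = 1/(-88554 - 10849) = 1/(-99403) = -1/99403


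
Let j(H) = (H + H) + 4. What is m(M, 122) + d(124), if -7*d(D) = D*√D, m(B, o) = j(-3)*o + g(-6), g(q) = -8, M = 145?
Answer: -252 - 248*√31/7 ≈ -449.26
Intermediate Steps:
j(H) = 4 + 2*H (j(H) = 2*H + 4 = 4 + 2*H)
m(B, o) = -8 - 2*o (m(B, o) = (4 + 2*(-3))*o - 8 = (4 - 6)*o - 8 = -2*o - 8 = -8 - 2*o)
d(D) = -D^(3/2)/7 (d(D) = -D*√D/7 = -D^(3/2)/7)
m(M, 122) + d(124) = (-8 - 2*122) - 248*√31/7 = (-8 - 244) - 248*√31/7 = -252 - 248*√31/7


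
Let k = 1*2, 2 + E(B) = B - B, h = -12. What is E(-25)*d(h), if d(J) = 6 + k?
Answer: -16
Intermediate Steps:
E(B) = -2 (E(B) = -2 + (B - B) = -2 + 0 = -2)
k = 2
d(J) = 8 (d(J) = 6 + 2 = 8)
E(-25)*d(h) = -2*8 = -16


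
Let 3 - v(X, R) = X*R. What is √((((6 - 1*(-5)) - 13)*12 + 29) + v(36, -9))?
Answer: 2*√83 ≈ 18.221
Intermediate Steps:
v(X, R) = 3 - R*X (v(X, R) = 3 - X*R = 3 - R*X)
√((((6 - 1*(-5)) - 13)*12 + 29) + v(36, -9)) = √((((6 - 1*(-5)) - 13)*12 + 29) + (3 - 1*(-9)*36)) = √((((6 + 5) - 13)*12 + 29) + (3 + 324)) = √(((11 - 13)*12 + 29) + 327) = √((-2*12 + 29) + 327) = √((-24 + 29) + 327) = √(5 + 327) = √332 = 2*√83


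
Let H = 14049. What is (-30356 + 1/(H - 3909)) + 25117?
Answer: -53123459/10140 ≈ -5239.0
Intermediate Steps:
(-30356 + 1/(H - 3909)) + 25117 = (-30356 + 1/(14049 - 3909)) + 25117 = (-30356 + 1/10140) + 25117 = -307809839/10140 + 25117 = -53123459/10140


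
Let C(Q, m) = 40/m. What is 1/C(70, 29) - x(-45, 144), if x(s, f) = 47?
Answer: -1851/40 ≈ -46.275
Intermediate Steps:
1/C(70, 29) - x(-45, 144) = 1/(40/29) - 1*47 = 1/(40*(1/29)) - 47 = 1/(40/29) - 47 = 29/40 - 47 = -1851/40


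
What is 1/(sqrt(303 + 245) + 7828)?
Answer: 1957/15319259 - sqrt(137)/30638518 ≈ 0.00012737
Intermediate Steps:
1/(sqrt(303 + 245) + 7828) = 1/(sqrt(548) + 7828) = 1/(2*sqrt(137) + 7828) = 1/(7828 + 2*sqrt(137))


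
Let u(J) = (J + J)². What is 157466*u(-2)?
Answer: 2519456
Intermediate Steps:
u(J) = 4*J² (u(J) = (2*J)² = 4*J²)
157466*u(-2) = 157466*(4*(-2)²) = 157466*(4*4) = 157466*16 = 2519456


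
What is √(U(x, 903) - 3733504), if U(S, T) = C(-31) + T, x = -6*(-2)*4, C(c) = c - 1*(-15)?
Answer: I*√3732617 ≈ 1932.0*I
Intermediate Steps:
C(c) = 15 + c (C(c) = c + 15 = 15 + c)
x = 48 (x = 12*4 = 48)
U(S, T) = -16 + T (U(S, T) = (15 - 31) + T = -16 + T)
√(U(x, 903) - 3733504) = √((-16 + 903) - 3733504) = √(887 - 3733504) = √(-3732617) = I*√3732617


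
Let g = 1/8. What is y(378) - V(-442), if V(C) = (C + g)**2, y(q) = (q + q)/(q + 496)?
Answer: -5460826133/27968 ≈ -1.9525e+5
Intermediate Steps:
g = 1/8 ≈ 0.12500
y(q) = 2*q/(496 + q) (y(q) = (2*q)/(496 + q) = 2*q/(496 + q))
V(C) = (1/8 + C)**2 (V(C) = (C + 1/8)**2 = (1/8 + C)**2)
y(378) - V(-442) = 2*378/(496 + 378) - (1 + 8*(-442))**2/64 = 2*378/874 - (1 - 3536)**2/64 = 2*378*(1/874) - (-3535)**2/64 = 378/437 - 12496225/64 = -5460826133/27968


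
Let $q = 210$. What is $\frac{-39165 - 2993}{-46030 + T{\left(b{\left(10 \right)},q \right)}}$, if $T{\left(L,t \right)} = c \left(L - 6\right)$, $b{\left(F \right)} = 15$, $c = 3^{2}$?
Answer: $\frac{42158}{45949} \approx 0.9175$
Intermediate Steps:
$c = 9$
$T{\left(L,t \right)} = -54 + 9 L$ ($T{\left(L,t \right)} = 9 \left(L - 6\right) = 9 \left(-6 + L\right) = -54 + 9 L$)
$\frac{-39165 - 2993}{-46030 + T{\left(b{\left(10 \right)},q \right)}} = \frac{-39165 - 2993}{-46030 + \left(-54 + 9 \cdot 15\right)} = - \frac{42158}{-46030 + \left(-54 + 135\right)} = - \frac{42158}{-46030 + 81} = - \frac{42158}{-45949} = \left(-42158\right) \left(- \frac{1}{45949}\right) = \frac{42158}{45949}$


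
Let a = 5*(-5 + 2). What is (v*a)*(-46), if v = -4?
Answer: -2760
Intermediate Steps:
a = -15 (a = 5*(-3) = -15)
(v*a)*(-46) = -4*(-15)*(-46) = 60*(-46) = -2760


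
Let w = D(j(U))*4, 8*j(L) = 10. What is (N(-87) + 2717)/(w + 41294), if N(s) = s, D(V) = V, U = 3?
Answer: 2630/41299 ≈ 0.063682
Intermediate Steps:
j(L) = 5/4 (j(L) = (⅛)*10 = 5/4)
w = 5 (w = (5/4)*4 = 5)
(N(-87) + 2717)/(w + 41294) = (-87 + 2717)/(5 + 41294) = 2630/41299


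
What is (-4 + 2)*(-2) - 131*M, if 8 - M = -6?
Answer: -1830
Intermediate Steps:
M = 14 (M = 8 - 1*(-6) = 8 + 6 = 14)
(-4 + 2)*(-2) - 131*M = (-4 + 2)*(-2) - 131*14 = -2*(-2) - 1834 = 4 - 1834 = -1830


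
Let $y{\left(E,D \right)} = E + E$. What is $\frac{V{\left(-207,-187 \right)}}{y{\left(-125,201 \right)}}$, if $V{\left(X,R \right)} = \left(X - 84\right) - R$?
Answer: $\frac{52}{125} \approx 0.416$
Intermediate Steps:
$y{\left(E,D \right)} = 2 E$
$V{\left(X,R \right)} = -84 + X - R$ ($V{\left(X,R \right)} = \left(-84 + X\right) - R = -84 + X - R$)
$\frac{V{\left(-207,-187 \right)}}{y{\left(-125,201 \right)}} = \frac{-84 - 207 - -187}{2 \left(-125\right)} = \frac{-84 - 207 + 187}{-250} = \left(-104\right) \left(- \frac{1}{250}\right) = \frac{52}{125}$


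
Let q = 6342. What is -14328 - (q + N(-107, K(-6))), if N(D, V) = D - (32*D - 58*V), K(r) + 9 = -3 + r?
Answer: -22943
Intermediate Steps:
K(r) = -12 + r (K(r) = -9 + (-3 + r) = -12 + r)
N(D, V) = -31*D + 58*V (N(D, V) = D - (-58*V + 32*D) = D + (-32*D + 58*V) = -31*D + 58*V)
-14328 - (q + N(-107, K(-6))) = -14328 - (6342 + (-31*(-107) + 58*(-12 - 6))) = -14328 - (6342 + (3317 + 58*(-18))) = -14328 - (6342 + (3317 - 1044)) = -14328 - (6342 + 2273) = -14328 - 1*8615 = -14328 - 8615 = -22943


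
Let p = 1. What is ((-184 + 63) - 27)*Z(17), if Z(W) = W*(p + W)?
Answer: -45288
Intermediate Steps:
Z(W) = W*(1 + W)
((-184 + 63) - 27)*Z(17) = ((-184 + 63) - 27)*(17*(1 + 17)) = (-121 - 27)*(17*18) = -148*306 = -45288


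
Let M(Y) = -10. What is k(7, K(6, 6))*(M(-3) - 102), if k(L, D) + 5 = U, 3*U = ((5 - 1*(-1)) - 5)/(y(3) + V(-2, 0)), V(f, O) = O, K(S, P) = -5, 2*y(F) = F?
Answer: 4816/9 ≈ 535.11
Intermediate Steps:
y(F) = F/2
U = 2/9 (U = (((5 - 1*(-1)) - 5)/((½)*3 + 0))/3 = (((5 + 1) - 5)/(3/2 + 0))/3 = ((6 - 5)/(3/2))/3 = (1*(⅔))/3 = (⅓)*(⅔) = 2/9 ≈ 0.22222)
k(L, D) = -43/9 (k(L, D) = -5 + 2/9 = -43/9)
k(7, K(6, 6))*(M(-3) - 102) = -43*(-10 - 102)/9 = -43/9*(-112) = 4816/9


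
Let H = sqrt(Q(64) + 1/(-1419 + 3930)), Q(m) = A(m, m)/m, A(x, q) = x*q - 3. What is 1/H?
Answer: 72*sqrt(318605197)/10277587 ≈ 0.12505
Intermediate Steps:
A(x, q) = -3 + q*x (A(x, q) = q*x - 3 = -3 + q*x)
Q(m) = (-3 + m**2)/m (Q(m) = (-3 + m*m)/m = (-3 + m**2)/m)
H = sqrt(318605197)/2232 (H = sqrt((64 - 3/64) + 1/(-1419 + 3930)) = sqrt((64 - 3*1/64) + 1/2511) = sqrt((64 - 3/64) + 1/2511) = sqrt(4093/64 + 1/2511) = sqrt(10277587/160704) = sqrt(318605197)/2232 ≈ 7.9971)
1/H = 1/(sqrt(318605197)/2232) = 72*sqrt(318605197)/10277587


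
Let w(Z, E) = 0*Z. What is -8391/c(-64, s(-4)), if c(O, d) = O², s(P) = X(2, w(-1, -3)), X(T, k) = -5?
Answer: -8391/4096 ≈ -2.0486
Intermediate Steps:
w(Z, E) = 0
s(P) = -5
-8391/c(-64, s(-4)) = -8391/((-64)²) = -8391/4096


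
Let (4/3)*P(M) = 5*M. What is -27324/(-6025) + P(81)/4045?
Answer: 89884539/19496900 ≈ 4.6102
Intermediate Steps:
P(M) = 15*M/4 (P(M) = 3*(5*M)/4 = 15*M/4)
-27324/(-6025) + P(81)/4045 = -27324/(-6025) + ((15/4)*81)/4045 = -27324*(-1/6025) + (1215/4)*(1/4045) = 27324/6025 + 243/3236 = 89884539/19496900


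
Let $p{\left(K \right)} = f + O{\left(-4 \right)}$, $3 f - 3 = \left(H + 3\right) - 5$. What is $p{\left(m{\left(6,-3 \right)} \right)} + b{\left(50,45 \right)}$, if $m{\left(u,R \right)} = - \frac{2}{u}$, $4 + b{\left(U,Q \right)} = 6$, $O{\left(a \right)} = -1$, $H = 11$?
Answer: $5$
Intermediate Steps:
$f = 4$ ($f = 1 + \frac{\left(11 + 3\right) - 5}{3} = 1 + \frac{14 - 5}{3} = 1 + \frac{1}{3} \cdot 9 = 1 + 3 = 4$)
$b{\left(U,Q \right)} = 2$ ($b{\left(U,Q \right)} = -4 + 6 = 2$)
$p{\left(K \right)} = 3$ ($p{\left(K \right)} = 4 - 1 = 3$)
$p{\left(m{\left(6,-3 \right)} \right)} + b{\left(50,45 \right)} = 3 + 2 = 5$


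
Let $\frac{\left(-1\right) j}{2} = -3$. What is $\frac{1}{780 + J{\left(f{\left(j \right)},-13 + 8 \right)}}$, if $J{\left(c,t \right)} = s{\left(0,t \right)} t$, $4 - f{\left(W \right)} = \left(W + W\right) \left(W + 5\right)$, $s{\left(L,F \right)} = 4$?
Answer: $\frac{1}{760} \approx 0.0013158$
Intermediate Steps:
$j = 6$ ($j = \left(-2\right) \left(-3\right) = 6$)
$f{\left(W \right)} = 4 - 2 W \left(5 + W\right)$ ($f{\left(W \right)} = 4 - \left(W + W\right) \left(W + 5\right) = 4 - 2 W \left(5 + W\right)$)
$J{\left(c,t \right)} = 4 t$
$\frac{1}{780 + J{\left(f{\left(j \right)},-13 + 8 \right)}} = \frac{1}{780 + 4 \left(-13 + 8\right)} = \frac{1}{780 + 4 \left(-5\right)} = \frac{1}{780 - 20} = \frac{1}{760}$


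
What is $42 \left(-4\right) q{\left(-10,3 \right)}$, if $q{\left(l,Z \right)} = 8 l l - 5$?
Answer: $-133560$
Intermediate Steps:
$q{\left(l,Z \right)} = -5 + 8 l^{2}$ ($q{\left(l,Z \right)} = 8 l^{2} - 5 = -5 + 8 l^{2}$)
$42 \left(-4\right) q{\left(-10,3 \right)} = 42 \left(-4\right) \left(-5 + 8 \left(-10\right)^{2}\right) = - 168 \left(-5 + 8 \cdot 100\right) = - 168 \left(-5 + 800\right) = \left(-168\right) 795 = -133560$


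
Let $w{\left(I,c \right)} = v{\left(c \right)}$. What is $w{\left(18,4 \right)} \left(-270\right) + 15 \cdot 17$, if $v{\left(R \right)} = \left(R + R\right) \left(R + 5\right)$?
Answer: $-19185$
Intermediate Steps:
$v{\left(R \right)} = 2 R \left(5 + R\right)$
$w{\left(I,c \right)} = 2 c \left(5 + c\right)$
$w{\left(18,4 \right)} \left(-270\right) + 15 \cdot 17 = 2 \cdot 4 \left(5 + 4\right) \left(-270\right) + 15 \cdot 17 = 2 \cdot 4 \cdot 9 \left(-270\right) + 255 = 72 \left(-270\right) + 255 = -19440 + 255 = -19185$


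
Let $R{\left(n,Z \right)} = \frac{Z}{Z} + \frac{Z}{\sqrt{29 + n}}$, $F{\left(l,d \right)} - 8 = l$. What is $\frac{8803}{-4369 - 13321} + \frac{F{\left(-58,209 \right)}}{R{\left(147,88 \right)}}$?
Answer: $\frac{505971}{760670} - \frac{100 \sqrt{11}}{43} \approx -7.0479$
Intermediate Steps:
$F{\left(l,d \right)} = 8 + l$
$R{\left(n,Z \right)} = 1 + \frac{Z}{\sqrt{29 + n}}$
$\frac{8803}{-4369 - 13321} + \frac{F{\left(-58,209 \right)}}{R{\left(147,88 \right)}} = \frac{8803}{-4369 - 13321} + \frac{8 - 58}{1 + \frac{88}{\sqrt{29 + 147}}} = \frac{8803}{-4369 - 13321} - \frac{50}{1 + \frac{88}{4 \sqrt{11}}} = \frac{8803}{-17690} - \frac{50}{1 + 88 \frac{\sqrt{11}}{44}} = 8803 \left(- \frac{1}{17690}\right) - \frac{50}{1 + 2 \sqrt{11}} = - \frac{8803}{17690} - \frac{50}{1 + 2 \sqrt{11}}$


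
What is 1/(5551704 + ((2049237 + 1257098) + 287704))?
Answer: 1/9145743 ≈ 1.0934e-7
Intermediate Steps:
1/(5551704 + ((2049237 + 1257098) + 287704)) = 1/(5551704 + (3306335 + 287704)) = 1/(5551704 + 3594039) = 1/9145743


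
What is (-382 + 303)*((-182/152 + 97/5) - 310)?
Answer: 8759757/380 ≈ 23052.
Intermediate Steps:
(-382 + 303)*((-182/152 + 97/5) - 310) = -79*((-182*1/152 + 97*(⅕)) - 310) = -79*((-91/76 + 97/5) - 310) = -79*(6917/380 - 310) = -79*(-110883/380) = 8759757/380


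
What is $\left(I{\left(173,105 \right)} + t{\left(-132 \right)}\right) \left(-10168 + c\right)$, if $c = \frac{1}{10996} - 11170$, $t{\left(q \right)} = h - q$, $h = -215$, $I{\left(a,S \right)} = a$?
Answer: $- \frac{10558469115}{5498} \approx -1.9204 \cdot 10^{6}$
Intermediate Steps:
$t{\left(q \right)} = -215 - q$
$c = - \frac{122825319}{10996}$ ($c = \frac{1}{10996} - 11170 = - \frac{122825319}{10996} \approx -11170.0$)
$\left(I{\left(173,105 \right)} + t{\left(-132 \right)}\right) \left(-10168 + c\right) = \left(173 - 83\right) \left(-10168 - \frac{122825319}{10996}\right) = \left(173 + \left(-215 + 132\right)\right) \left(- \frac{234632647}{10996}\right) = \left(173 - 83\right) \left(- \frac{234632647}{10996}\right) = 90 \left(- \frac{234632647}{10996}\right) = - \frac{10558469115}{5498}$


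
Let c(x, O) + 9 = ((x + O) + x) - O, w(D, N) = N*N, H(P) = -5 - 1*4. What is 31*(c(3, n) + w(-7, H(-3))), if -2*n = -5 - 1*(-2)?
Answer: 2418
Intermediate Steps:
H(P) = -9 (H(P) = -5 - 4 = -9)
n = 3/2 (n = -(-5 - 1*(-2))/2 = -(-5 + 2)/2 = -1/2*(-3) = 3/2 ≈ 1.5000)
w(D, N) = N**2
c(x, O) = -9 + 2*x (c(x, O) = -9 + (((x + O) + x) - O) = -9 + (((O + x) + x) - O) = -9 + ((O + 2*x) - O) = -9 + 2*x)
31*(c(3, n) + w(-7, H(-3))) = 31*((-9 + 2*3) + (-9)**2) = 31*((-9 + 6) + 81) = 31*(-3 + 81) = 31*78 = 2418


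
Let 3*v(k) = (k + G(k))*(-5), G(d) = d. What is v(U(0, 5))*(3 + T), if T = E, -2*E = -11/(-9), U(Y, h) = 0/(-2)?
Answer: 0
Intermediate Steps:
U(Y, h) = 0 (U(Y, h) = 0*(-1/2) = 0)
v(k) = -10*k/3 (v(k) = ((k + k)*(-5))/3 = ((2*k)*(-5))/3 = (-10*k)/3 = -10*k/3)
E = -11/18 (E = -(-11)/(2*(-9)) = -(-11)*(-1)/(2*9) = -1/2*11/9 = -11/18 ≈ -0.61111)
T = -11/18 ≈ -0.61111
v(U(0, 5))*(3 + T) = (-10/3*0)*(3 - 11/18) = 0*(43/18) = 0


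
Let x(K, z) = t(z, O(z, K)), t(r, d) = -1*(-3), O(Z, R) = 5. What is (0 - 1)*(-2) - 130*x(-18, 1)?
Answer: -388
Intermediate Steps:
t(r, d) = 3
x(K, z) = 3
(0 - 1)*(-2) - 130*x(-18, 1) = (0 - 1)*(-2) - 130*3 = -1*(-2) - 390 = 2 - 390 = -388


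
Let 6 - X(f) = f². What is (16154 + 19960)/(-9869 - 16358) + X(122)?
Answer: -390241420/26227 ≈ -14879.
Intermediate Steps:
X(f) = 6 - f²
(16154 + 19960)/(-9869 - 16358) + X(122) = (16154 + 19960)/(-9869 - 16358) + (6 - 1*122²) = 36114/(-26227) + (6 - 1*14884) = 36114*(-1/26227) + (6 - 14884) = -36114/26227 - 14878 = -390241420/26227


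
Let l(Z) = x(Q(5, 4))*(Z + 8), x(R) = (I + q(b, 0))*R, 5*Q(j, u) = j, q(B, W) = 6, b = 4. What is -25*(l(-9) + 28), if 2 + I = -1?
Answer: -625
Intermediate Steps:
I = -3 (I = -2 - 1 = -3)
Q(j, u) = j/5
x(R) = 3*R (x(R) = (-3 + 6)*R = 3*R)
l(Z) = 24 + 3*Z (l(Z) = (3*((⅕)*5))*(Z + 8) = (3*1)*(8 + Z) = 3*(8 + Z) = 24 + 3*Z)
-25*(l(-9) + 28) = -25*((24 + 3*(-9)) + 28) = -25*((24 - 27) + 28) = -25*(-3 + 28) = -25*25 = -625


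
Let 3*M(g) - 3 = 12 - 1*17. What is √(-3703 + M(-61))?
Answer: I*√33333/3 ≈ 60.858*I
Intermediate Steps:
M(g) = -⅔ (M(g) = 1 + (12 - 1*17)/3 = 1 + (12 - 17)/3 = 1 + (⅓)*(-5) = 1 - 5/3 = -⅔)
√(-3703 + M(-61)) = √(-3703 - ⅔) = √(-11111/3) = I*√33333/3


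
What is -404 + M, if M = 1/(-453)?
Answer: -183013/453 ≈ -404.00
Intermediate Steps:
M = -1/453 ≈ -0.0022075
-404 + M = -404 - 1/453 = -183013/453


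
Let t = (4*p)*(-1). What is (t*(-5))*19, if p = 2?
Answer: 760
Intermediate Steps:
t = -8 (t = (4*2)*(-1) = 8*(-1) = -8)
(t*(-5))*19 = -8*(-5)*19 = 40*19 = 760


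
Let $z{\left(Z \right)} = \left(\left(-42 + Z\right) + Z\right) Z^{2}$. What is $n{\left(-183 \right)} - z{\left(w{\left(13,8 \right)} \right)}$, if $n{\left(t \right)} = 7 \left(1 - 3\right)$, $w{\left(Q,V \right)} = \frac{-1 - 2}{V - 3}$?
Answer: $\frac{194}{125} \approx 1.552$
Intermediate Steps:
$w{\left(Q,V \right)} = - \frac{3}{-3 + V}$
$n{\left(t \right)} = -14$ ($n{\left(t \right)} = 7 \left(-2\right) = -14$)
$z{\left(Z \right)} = Z^{2} \left(-42 + 2 Z\right)$ ($z{\left(Z \right)} = \left(-42 + 2 Z\right) Z^{2} = Z^{2} \left(-42 + 2 Z\right)$)
$n{\left(-183 \right)} - z{\left(w{\left(13,8 \right)} \right)} = -14 - 2 \left(- \frac{3}{-3 + 8}\right)^{2} \left(-21 - \frac{3}{-3 + 8}\right) = -14 - 2 \left(- \frac{3}{5}\right)^{2} \left(-21 - \frac{3}{5}\right) = -14 - 2 \cdot \frac{9}{25} \left(- \frac{108}{5}\right) = -14 - - \frac{1944}{125} = -14 + \frac{1944}{125} = \frac{194}{125}$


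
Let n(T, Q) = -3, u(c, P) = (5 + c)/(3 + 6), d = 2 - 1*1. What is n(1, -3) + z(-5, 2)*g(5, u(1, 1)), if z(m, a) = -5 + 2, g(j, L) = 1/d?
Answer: -6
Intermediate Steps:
d = 1 (d = 2 - 1 = 1)
u(c, P) = 5/9 + c/9 (u(c, P) = (5 + c)/9 = (5 + c)*(⅑) = 5/9 + c/9)
g(j, L) = 1 (g(j, L) = 1/1 = 1)
z(m, a) = -3
n(1, -3) + z(-5, 2)*g(5, u(1, 1)) = -3 - 3*1 = -3 - 3 = -6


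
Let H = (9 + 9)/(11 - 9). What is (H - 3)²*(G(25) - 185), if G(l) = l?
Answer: -5760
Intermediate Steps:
H = 9 (H = 18/2 = 18*(½) = 9)
(H - 3)²*(G(25) - 185) = (9 - 3)²*(25 - 185) = 6²*(-160) = 36*(-160) = -5760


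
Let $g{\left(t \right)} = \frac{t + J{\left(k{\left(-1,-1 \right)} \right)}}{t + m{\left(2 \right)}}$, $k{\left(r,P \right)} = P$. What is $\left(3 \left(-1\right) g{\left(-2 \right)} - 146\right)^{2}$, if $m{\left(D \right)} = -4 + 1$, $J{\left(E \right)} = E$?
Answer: $\frac{546121}{25} \approx 21845.0$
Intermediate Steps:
$m{\left(D \right)} = -3$
$g{\left(t \right)} = \frac{-1 + t}{-3 + t}$ ($g{\left(t \right)} = \frac{t - 1}{t - 3} = \frac{-1 + t}{-3 + t}$)
$\left(3 \left(-1\right) g{\left(-2 \right)} - 146\right)^{2} = \left(3 \left(-1\right) \frac{-1 - 2}{-3 - 2} - 146\right)^{2} = \left(- 3 \frac{1}{-5} \left(-3\right) - 146\right)^{2} = \left(- 3 \left(\left(- \frac{1}{5}\right) \left(-3\right)\right) - 146\right)^{2} = \left(\left(-3\right) \frac{3}{5} - 146\right)^{2} = \left(- \frac{9}{5} - 146\right)^{2} = \left(- \frac{739}{5}\right)^{2} = \frac{546121}{25}$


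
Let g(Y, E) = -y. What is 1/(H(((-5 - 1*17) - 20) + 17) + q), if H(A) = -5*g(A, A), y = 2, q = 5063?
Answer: 1/5073 ≈ 0.00019712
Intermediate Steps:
g(Y, E) = -2 (g(Y, E) = -1*2 = -2)
H(A) = 10 (H(A) = -5*(-2) = 10)
1/(H(((-5 - 1*17) - 20) + 17) + q) = 1/(10 + 5063) = 1/5073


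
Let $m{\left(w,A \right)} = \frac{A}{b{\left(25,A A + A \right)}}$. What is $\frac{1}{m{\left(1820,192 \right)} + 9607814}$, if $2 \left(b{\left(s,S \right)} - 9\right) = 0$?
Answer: $\frac{3}{28823506} \approx 1.0408 \cdot 10^{-7}$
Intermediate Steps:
$b{\left(s,S \right)} = 9$ ($b{\left(s,S \right)} = 9 + \frac{1}{2} \cdot 0 = 9 + 0 = 9$)
$m{\left(w,A \right)} = \frac{A}{9}$
$\frac{1}{m{\left(1820,192 \right)} + 9607814} = \frac{1}{\frac{1}{9} \cdot 192 + 9607814} = \frac{1}{\frac{64}{3} + 9607814} = \frac{1}{\frac{28823506}{3}} = \frac{3}{28823506}$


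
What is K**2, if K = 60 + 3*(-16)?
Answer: 144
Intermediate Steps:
K = 12 (K = 60 - 48 = 12)
K**2 = 12**2 = 144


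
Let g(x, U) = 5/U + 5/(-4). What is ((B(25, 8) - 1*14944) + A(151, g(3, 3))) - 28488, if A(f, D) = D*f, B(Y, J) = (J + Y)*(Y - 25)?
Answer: -520429/12 ≈ -43369.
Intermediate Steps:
B(Y, J) = (-25 + Y)*(J + Y) (B(Y, J) = (J + Y)*(-25 + Y) = (-25 + Y)*(J + Y))
g(x, U) = -5/4 + 5/U (g(x, U) = 5/U + 5*(-¼) = 5/U - 5/4 = -5/4 + 5/U)
((B(25, 8) - 1*14944) + A(151, g(3, 3))) - 28488 = (((25² - 25*8 - 25*25 + 8*25) - 1*14944) + (-5/4 + 5/3)*151) - 28488 = (((625 - 200 - 625 + 200) - 14944) + (-5/4 + 5*(⅓))*151) - 28488 = ((0 - 14944) + (-5/4 + 5/3)*151) - 28488 = (-14944 + (5/12)*151) - 28488 = (-14944 + 755/12) - 28488 = -178573/12 - 28488 = -520429/12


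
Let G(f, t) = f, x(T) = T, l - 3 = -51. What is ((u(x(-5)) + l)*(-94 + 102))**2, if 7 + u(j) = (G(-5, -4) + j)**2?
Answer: 129600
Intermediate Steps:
l = -48 (l = 3 - 51 = -48)
u(j) = -7 + (-5 + j)**2
((u(x(-5)) + l)*(-94 + 102))**2 = (((-7 + (-5 - 5)**2) - 48)*(-94 + 102))**2 = (((-7 + (-10)**2) - 48)*8)**2 = (((-7 + 100) - 48)*8)**2 = ((93 - 48)*8)**2 = (45*8)**2 = 360**2 = 129600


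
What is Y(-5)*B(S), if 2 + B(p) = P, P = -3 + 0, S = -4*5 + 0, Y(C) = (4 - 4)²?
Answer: 0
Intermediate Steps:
Y(C) = 0 (Y(C) = 0² = 0)
S = -20 (S = -20 + 0 = -20)
P = -3
B(p) = -5 (B(p) = -2 - 3 = -5)
Y(-5)*B(S) = 0*(-5) = 0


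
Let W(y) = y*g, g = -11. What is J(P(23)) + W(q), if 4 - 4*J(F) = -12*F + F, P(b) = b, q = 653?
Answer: -28475/4 ≈ -7118.8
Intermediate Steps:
J(F) = 1 + 11*F/4 (J(F) = 1 - (-12*F + F)/4 = 1 - (-11)*F/4 = 1 + 11*F/4)
W(y) = -11*y (W(y) = y*(-11) = -11*y)
J(P(23)) + W(q) = (1 + (11/4)*23) - 11*653 = (1 + 253/4) - 7183 = 257/4 - 7183 = -28475/4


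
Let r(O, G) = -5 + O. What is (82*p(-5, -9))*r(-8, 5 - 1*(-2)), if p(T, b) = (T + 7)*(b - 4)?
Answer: 27716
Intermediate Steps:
p(T, b) = (-4 + b)*(7 + T) (p(T, b) = (7 + T)*(-4 + b) = (-4 + b)*(7 + T))
(82*p(-5, -9))*r(-8, 5 - 1*(-2)) = (82*(-28 - 4*(-5) + 7*(-9) - 5*(-9)))*(-5 - 8) = (82*(-28 + 20 - 63 + 45))*(-13) = (82*(-26))*(-13) = -2132*(-13) = 27716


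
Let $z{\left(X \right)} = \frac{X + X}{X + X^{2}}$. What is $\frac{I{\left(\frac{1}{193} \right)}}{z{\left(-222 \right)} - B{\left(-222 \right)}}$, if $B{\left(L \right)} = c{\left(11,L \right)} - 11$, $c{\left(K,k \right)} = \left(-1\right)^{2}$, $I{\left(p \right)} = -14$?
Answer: $- \frac{1547}{1104} \approx -1.4013$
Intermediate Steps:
$z{\left(X \right)} = \frac{2 X}{X + X^{2}}$
$c{\left(K,k \right)} = 1$
$B{\left(L \right)} = -10$ ($B{\left(L \right)} = 1 - 11 = -10$)
$\frac{I{\left(\frac{1}{193} \right)}}{z{\left(-222 \right)} - B{\left(-222 \right)}} = - \frac{14}{\frac{2}{1 - 222} - -10} = - \frac{14}{\frac{2}{-221} + 10} = - \frac{14}{2 \left(- \frac{1}{221}\right) + 10} = - \frac{14}{- \frac{2}{221} + 10} = - \frac{14}{\frac{2208}{221}} = \left(-14\right) \frac{221}{2208} = - \frac{1547}{1104}$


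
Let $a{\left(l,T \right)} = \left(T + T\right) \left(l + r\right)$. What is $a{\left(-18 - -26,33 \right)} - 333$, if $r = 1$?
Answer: $261$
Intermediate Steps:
$a{\left(l,T \right)} = 2 T \left(1 + l\right)$ ($a{\left(l,T \right)} = \left(T + T\right) \left(l + 1\right) = 2 T \left(1 + l\right)$)
$a{\left(-18 - -26,33 \right)} - 333 = 2 \cdot 33 \left(1 - -8\right) - 333 = 2 \cdot 33 \left(1 + \left(-18 + 26\right)\right) - 333 = 2 \cdot 33 \left(1 + 8\right) - 333 = 2 \cdot 33 \cdot 9 - 333 = 594 - 333 = 261$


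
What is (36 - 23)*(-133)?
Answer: -1729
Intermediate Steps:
(36 - 23)*(-133) = 13*(-133) = -1729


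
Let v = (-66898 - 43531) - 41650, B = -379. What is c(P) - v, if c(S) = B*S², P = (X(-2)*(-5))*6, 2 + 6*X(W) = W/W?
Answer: 142604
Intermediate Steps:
X(W) = -⅙ (X(W) = -⅓ + (W/W)/6 = -⅓ + (⅙)*1 = -⅓ + ⅙ = -⅙)
P = 5 (P = -⅙*(-5)*6 = (⅚)*6 = 5)
v = -152079 (v = -110429 - 41650 = -152079)
c(S) = -379*S²
c(P) - v = -379*5² - 1*(-152079) = -379*25 + 152079 = -9475 + 152079 = 142604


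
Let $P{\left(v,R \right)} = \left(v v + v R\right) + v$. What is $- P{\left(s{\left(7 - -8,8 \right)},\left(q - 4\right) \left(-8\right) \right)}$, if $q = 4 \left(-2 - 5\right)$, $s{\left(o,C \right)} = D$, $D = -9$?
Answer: $2232$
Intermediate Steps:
$s{\left(o,C \right)} = -9$
$q = -28$ ($q = 4 \left(-7\right) = -28$)
$P{\left(v,R \right)} = v + v^{2} + R v$ ($P{\left(v,R \right)} = \left(v^{2} + R v\right) + v = v + v^{2} + R v$)
$- P{\left(s{\left(7 - -8,8 \right)},\left(q - 4\right) \left(-8\right) \right)} = - \left(-9\right) \left(1 + \left(-28 - 4\right) \left(-8\right) - 9\right) = - \left(-9\right) \left(1 - -256 - 9\right) = - \left(-9\right) \left(1 + 256 - 9\right) = - \left(-9\right) 248 = \left(-1\right) \left(-2232\right) = 2232$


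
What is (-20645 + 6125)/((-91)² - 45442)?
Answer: 4840/12387 ≈ 0.39073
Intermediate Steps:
(-20645 + 6125)/((-91)² - 45442) = -14520/(8281 - 45442) = -14520/(-37161) = -14520*(-1/37161) = 4840/12387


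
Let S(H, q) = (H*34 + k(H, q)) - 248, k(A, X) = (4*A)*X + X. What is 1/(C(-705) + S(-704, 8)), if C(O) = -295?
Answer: -1/46999 ≈ -2.1277e-5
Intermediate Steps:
k(A, X) = X + 4*A*X (k(A, X) = 4*A*X + X = X + 4*A*X)
S(H, q) = -248 + 34*H + q*(1 + 4*H) (S(H, q) = (H*34 + q*(1 + 4*H)) - 248 = (34*H + q*(1 + 4*H)) - 248 = -248 + 34*H + q*(1 + 4*H))
1/(C(-705) + S(-704, 8)) = 1/(-295 + (-248 + 34*(-704) + 8*(1 + 4*(-704)))) = 1/(-295 + (-248 - 23936 + 8*(1 - 2816))) = 1/(-295 + (-248 - 23936 + 8*(-2815))) = 1/(-295 + (-248 - 23936 - 22520)) = 1/(-295 - 46704) = 1/(-46999) = -1/46999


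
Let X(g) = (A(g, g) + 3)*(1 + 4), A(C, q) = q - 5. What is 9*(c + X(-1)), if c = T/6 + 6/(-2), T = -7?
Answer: -345/2 ≈ -172.50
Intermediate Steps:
A(C, q) = -5 + q
c = -25/6 (c = -7/6 + 6/(-2) = -7*⅙ + 6*(-½) = -7/6 - 3 = -25/6 ≈ -4.1667)
X(g) = -10 + 5*g (X(g) = ((-5 + g) + 3)*(1 + 4) = (-2 + g)*5 = -10 + 5*g)
9*(c + X(-1)) = 9*(-25/6 + (-10 + 5*(-1))) = 9*(-25/6 + (-10 - 5)) = 9*(-25/6 - 15) = 9*(-115/6) = -345/2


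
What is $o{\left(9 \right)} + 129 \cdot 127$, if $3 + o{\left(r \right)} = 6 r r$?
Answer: $16866$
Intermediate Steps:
$o{\left(r \right)} = -3 + 6 r^{2}$ ($o{\left(r \right)} = -3 + 6 r r = -3 + 6 r^{2}$)
$o{\left(9 \right)} + 129 \cdot 127 = \left(-3 + 6 \cdot 9^{2}\right) + 129 \cdot 127 = \left(-3 + 6 \cdot 81\right) + 16383 = \left(-3 + 486\right) + 16383 = 483 + 16383 = 16866$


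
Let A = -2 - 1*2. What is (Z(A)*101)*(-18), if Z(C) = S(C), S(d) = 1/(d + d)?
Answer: 909/4 ≈ 227.25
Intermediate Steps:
S(d) = 1/(2*d)
A = -4 (A = -2 - 2 = -4)
Z(C) = 1/(2*C)
(Z(A)*101)*(-18) = (((½)/(-4))*101)*(-18) = (((½)*(-¼))*101)*(-18) = -⅛*101*(-18) = -101/8*(-18) = 909/4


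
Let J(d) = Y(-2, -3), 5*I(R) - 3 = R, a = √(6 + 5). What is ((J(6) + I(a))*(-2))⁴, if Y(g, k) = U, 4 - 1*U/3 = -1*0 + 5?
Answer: 485776/625 - 23808*√11/125 ≈ 145.54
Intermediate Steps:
a = √11 ≈ 3.3166
U = -3 (U = 12 - 3*(-1*0 + 5) = 12 - 3*(0 + 5) = 12 - 3*5 = 12 - 15 = -3)
I(R) = ⅗ + R/5
Y(g, k) = -3
J(d) = -3
((J(6) + I(a))*(-2))⁴ = ((-3 + (⅗ + √11/5))*(-2))⁴ = ((-12/5 + √11/5)*(-2))⁴ = (24/5 - 2*√11/5)⁴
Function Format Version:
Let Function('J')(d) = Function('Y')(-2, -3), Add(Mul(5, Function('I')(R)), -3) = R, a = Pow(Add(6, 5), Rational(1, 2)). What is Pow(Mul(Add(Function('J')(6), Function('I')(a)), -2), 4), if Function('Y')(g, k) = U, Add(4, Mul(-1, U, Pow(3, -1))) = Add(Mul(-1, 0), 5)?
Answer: Add(Rational(485776, 625), Mul(Rational(-23808, 125), Pow(11, Rational(1, 2)))) ≈ 145.54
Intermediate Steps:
a = Pow(11, Rational(1, 2)) ≈ 3.3166
U = -3 (U = Add(12, Mul(-3, Add(Mul(-1, 0), 5))) = Add(12, Mul(-3, Add(0, 5))) = Add(12, Mul(-3, 5)) = Add(12, -15) = -3)
Function('I')(R) = Add(Rational(3, 5), Mul(Rational(1, 5), R))
Function('Y')(g, k) = -3
Function('J')(d) = -3
Pow(Mul(Add(Function('J')(6), Function('I')(a)), -2), 4) = Pow(Mul(Add(-3, Add(Rational(3, 5), Mul(Rational(1, 5), Pow(11, Rational(1, 2))))), -2), 4) = Pow(Mul(Add(Rational(-12, 5), Mul(Rational(1, 5), Pow(11, Rational(1, 2)))), -2), 4) = Pow(Add(Rational(24, 5), Mul(Rational(-2, 5), Pow(11, Rational(1, 2)))), 4)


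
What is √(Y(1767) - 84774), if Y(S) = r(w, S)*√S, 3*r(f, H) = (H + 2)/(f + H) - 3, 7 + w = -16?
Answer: √(-145036784736 - 1132401*√1767)/1308 ≈ 291.21*I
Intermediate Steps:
w = -23 (w = -7 - 16 = -23)
r(f, H) = -1 + (2 + H)/(3*(H + f)) (r(f, H) = ((H + 2)/(f + H) - 3)/3 = ((2 + H)/(H + f) - 3)/3 = (-3 + (2 + H)/(H + f))/3 = -1 + (2 + H)/(3*(H + f)))
Y(S) = √S*(71/3 - 2*S/3)/(-23 + S) (Y(S) = ((⅔ - 1*(-23) - 2*S/3)/(S - 23))*√S = ((⅔ + 23 - 2*S/3)/(-23 + S))*√S = ((71/3 - 2*S/3)/(-23 + S))*√S = √S*(71/3 - 2*S/3)/(-23 + S))
√(Y(1767) - 84774) = √(√1767*(71 - 2*1767)/(3*(-23 + 1767)) - 84774) = √((⅓)*√1767*(71 - 3534)/1744 - 84774) = √((⅓)*√1767*(1/1744)*(-3463) - 84774) = √(-3463*√1767/5232 - 84774) = √(-84774 - 3463*√1767/5232)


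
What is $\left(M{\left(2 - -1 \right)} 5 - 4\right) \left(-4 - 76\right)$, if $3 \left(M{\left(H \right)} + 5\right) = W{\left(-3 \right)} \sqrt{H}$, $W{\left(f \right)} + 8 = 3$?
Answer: $2320 + \frac{2000 \sqrt{3}}{3} \approx 3474.7$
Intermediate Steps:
$W{\left(f \right)} = -5$ ($W{\left(f \right)} = -8 + 3 = -5$)
$M{\left(H \right)} = -5 - \frac{5 \sqrt{H}}{3}$ ($M{\left(H \right)} = -5 + \frac{\left(-5\right) \sqrt{H}}{3} = -5 - \frac{5 \sqrt{H}}{3}$)
$\left(M{\left(2 - -1 \right)} 5 - 4\right) \left(-4 - 76\right) = \left(\left(-5 - \frac{5 \sqrt{2 - -1}}{3}\right) 5 - 4\right) \left(-4 - 76\right) = \left(\left(-5 - \frac{5 \sqrt{2 + 1}}{3}\right) 5 - 4\right) \left(-4 - 76\right) = \left(\left(-5 - \frac{5 \sqrt{3}}{3}\right) 5 - 4\right) \left(-80\right) = \left(\left(-25 - \frac{25 \sqrt{3}}{3}\right) - 4\right) \left(-80\right) = \left(-29 - \frac{25 \sqrt{3}}{3}\right) \left(-80\right) = 2320 + \frac{2000 \sqrt{3}}{3}$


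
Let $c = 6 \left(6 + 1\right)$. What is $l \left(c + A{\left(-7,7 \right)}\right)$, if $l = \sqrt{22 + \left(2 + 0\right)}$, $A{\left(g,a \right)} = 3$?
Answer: $90 \sqrt{6} \approx 220.45$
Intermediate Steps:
$c = 42$ ($c = 6 \cdot 7 = 42$)
$l = 2 \sqrt{6}$ ($l = \sqrt{22 + 2} = \sqrt{24} = 2 \sqrt{6} \approx 4.899$)
$l \left(c + A{\left(-7,7 \right)}\right) = 2 \sqrt{6} \left(42 + 3\right) = 2 \sqrt{6} \cdot 45 = 90 \sqrt{6}$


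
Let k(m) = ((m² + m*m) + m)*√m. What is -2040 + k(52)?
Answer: -2040 + 10920*√13 ≈ 37333.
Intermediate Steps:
k(m) = √m*(m + 2*m²) (k(m) = ((m² + m²) + m)*√m = (2*m² + m)*√m = (m + 2*m²)*√m = √m*(m + 2*m²))
-2040 + k(52) = -2040 + 52^(3/2)*(1 + 2*52) = -2040 + (104*√13)*(1 + 104) = -2040 + (104*√13)*105 = -2040 + 10920*√13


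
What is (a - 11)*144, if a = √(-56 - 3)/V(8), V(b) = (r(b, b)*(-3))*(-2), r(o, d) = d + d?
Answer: -1584 + 3*I*√59/2 ≈ -1584.0 + 11.522*I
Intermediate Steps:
r(o, d) = 2*d
V(b) = 12*b (V(b) = ((2*b)*(-3))*(-2) = -6*b*(-2) = 12*b)
a = I*√59/96 (a = √(-56 - 3)/((12*8)) = √(-59)/96 = (I*√59)*(1/96) = I*√59/96 ≈ 0.080012*I)
(a - 11)*144 = (I*√59/96 - 11)*144 = (-11 + I*√59/96)*144 = -1584 + 3*I*√59/2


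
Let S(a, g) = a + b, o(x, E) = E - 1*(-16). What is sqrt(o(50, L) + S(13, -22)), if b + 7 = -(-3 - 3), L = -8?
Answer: 2*sqrt(5) ≈ 4.4721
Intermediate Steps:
b = -1 (b = -7 - (-3 - 3) = -7 - 1*(-6) = -7 + 6 = -1)
o(x, E) = 16 + E (o(x, E) = E + 16 = 16 + E)
S(a, g) = -1 + a (S(a, g) = a - 1 = -1 + a)
sqrt(o(50, L) + S(13, -22)) = sqrt((16 - 8) + (-1 + 13)) = sqrt(8 + 12) = sqrt(20) = 2*sqrt(5)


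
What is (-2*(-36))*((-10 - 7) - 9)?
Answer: -1872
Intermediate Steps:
(-2*(-36))*((-10 - 7) - 9) = 72*(-17 - 9) = 72*(-26) = -1872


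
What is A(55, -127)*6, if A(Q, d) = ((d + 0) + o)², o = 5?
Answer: 89304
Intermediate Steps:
A(Q, d) = (5 + d)² (A(Q, d) = ((d + 0) + 5)² = (d + 5)² = (5 + d)²)
A(55, -127)*6 = (5 - 127)²*6 = (-122)²*6 = 14884*6 = 89304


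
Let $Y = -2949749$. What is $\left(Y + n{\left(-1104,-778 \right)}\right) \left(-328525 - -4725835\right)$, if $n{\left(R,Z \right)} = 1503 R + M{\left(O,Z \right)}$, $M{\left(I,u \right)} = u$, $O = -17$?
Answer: $-20270891133090$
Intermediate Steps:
$n{\left(R,Z \right)} = Z + 1503 R$ ($n{\left(R,Z \right)} = 1503 R + Z = Z + 1503 R$)
$\left(Y + n{\left(-1104,-778 \right)}\right) \left(-328525 - -4725835\right) = \left(-2949749 + \left(-778 + 1503 \left(-1104\right)\right)\right) \left(-328525 - -4725835\right) = \left(-2949749 - 1660090\right) \left(-328525 + 4725835\right) = \left(-2949749 - 1660090\right) 4397310 = \left(-4609839\right) 4397310 = -20270891133090$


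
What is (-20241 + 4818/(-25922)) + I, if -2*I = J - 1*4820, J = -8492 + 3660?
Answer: -199796224/12961 ≈ -15415.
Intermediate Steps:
J = -4832
I = 4826 (I = -(-4832 - 1*4820)/2 = -(-4832 - 4820)/2 = -½*(-9652) = 4826)
(-20241 + 4818/(-25922)) + I = (-20241 + 4818/(-25922)) + 4826 = (-20241 + 4818*(-1/25922)) + 4826 = (-20241 - 2409/12961) + 4826 = -262346010/12961 + 4826 = -199796224/12961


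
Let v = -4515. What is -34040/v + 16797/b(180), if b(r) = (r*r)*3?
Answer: 75211699/9752400 ≈ 7.7121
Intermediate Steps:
b(r) = 3*r² (b(r) = r²*3 = 3*r²)
-34040/v + 16797/b(180) = -34040/(-4515) + 16797/((3*180²)) = -34040*(-1/4515) + 16797/((3*32400)) = 6808/903 + 16797/97200 = 6808/903 + 16797*(1/97200) = 6808/903 + 5599/32400 = 75211699/9752400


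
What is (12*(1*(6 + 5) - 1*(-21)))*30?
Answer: 11520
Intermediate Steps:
(12*(1*(6 + 5) - 1*(-21)))*30 = (12*(1*11 + 21))*30 = (12*(11 + 21))*30 = (12*32)*30 = 384*30 = 11520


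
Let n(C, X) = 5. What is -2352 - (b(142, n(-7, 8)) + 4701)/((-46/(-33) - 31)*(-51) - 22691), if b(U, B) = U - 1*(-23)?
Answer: -91323943/38832 ≈ -2351.8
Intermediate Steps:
b(U, B) = 23 + U (b(U, B) = U + 23 = 23 + U)
-2352 - (b(142, n(-7, 8)) + 4701)/((-46/(-33) - 31)*(-51) - 22691) = -2352 - ((23 + 142) + 4701)/((-46/(-33) - 31)*(-51) - 22691) = -2352 - (165 + 4701)/((-46*(-1/33) - 31)*(-51) - 22691) = -2352 - 4866/((46/33 - 31)*(-51) - 22691) = -2352 - 4866/(-977/33*(-51) - 22691) = -2352 - 4866/(16609/11 - 22691) = -2352 - 4866/(-232992/11) = -2352 - 4866*(-11)/232992 = -2352 - 1*(-8921/38832) = -2352 + 8921/38832 = -91323943/38832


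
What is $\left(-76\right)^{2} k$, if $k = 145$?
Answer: $837520$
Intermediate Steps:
$\left(-76\right)^{2} k = \left(-76\right)^{2} \cdot 145 = 5776 \cdot 145 = 837520$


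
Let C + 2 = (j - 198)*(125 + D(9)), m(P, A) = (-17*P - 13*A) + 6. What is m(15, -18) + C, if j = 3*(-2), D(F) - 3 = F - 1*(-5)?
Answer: -28985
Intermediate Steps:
m(P, A) = 6 - 17*P - 13*A
D(F) = 8 + F (D(F) = 3 + (F - 1*(-5)) = 3 + (F + 5) = 3 + (5 + F) = 8 + F)
j = -6
C = -28970 (C = -2 + (-6 - 198)*(125 + (8 + 9)) = -2 - 204*(125 + 17) = -2 - 204*142 = -2 - 28968 = -28970)
m(15, -18) + C = (6 - 17*15 - 13*(-18)) - 28970 = (6 - 255 + 234) - 28970 = -15 - 28970 = -28985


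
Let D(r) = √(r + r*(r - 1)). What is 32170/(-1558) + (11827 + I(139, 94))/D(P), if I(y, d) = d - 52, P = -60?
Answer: 8280851/46740 ≈ 177.17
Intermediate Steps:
I(y, d) = -52 + d
D(r) = √(r + r*(-1 + r))
32170/(-1558) + (11827 + I(139, 94))/D(P) = 32170/(-1558) + (11827 + (-52 + 94))/(√((-60)²)) = 32170*(-1/1558) + (11827 + 42)/(√3600) = -16085/779 + 11869/60 = 8280851/46740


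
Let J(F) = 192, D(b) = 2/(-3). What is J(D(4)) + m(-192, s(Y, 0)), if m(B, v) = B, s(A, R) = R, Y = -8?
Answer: 0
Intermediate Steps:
D(b) = -⅔ (D(b) = 2*(-⅓) = -⅔)
J(D(4)) + m(-192, s(Y, 0)) = 192 - 192 = 0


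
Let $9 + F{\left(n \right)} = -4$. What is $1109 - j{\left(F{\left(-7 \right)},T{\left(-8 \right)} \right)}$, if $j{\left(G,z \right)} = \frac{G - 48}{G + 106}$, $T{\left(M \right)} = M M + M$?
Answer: $\frac{103198}{93} \approx 1109.7$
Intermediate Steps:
$F{\left(n \right)} = -13$ ($F{\left(n \right)} = -9 - 4 = -13$)
$T{\left(M \right)} = M + M^{2}$ ($T{\left(M \right)} = M^{2} + M = M + M^{2}$)
$j{\left(G,z \right)} = \frac{-48 + G}{106 + G}$
$1109 - j{\left(F{\left(-7 \right)},T{\left(-8 \right)} \right)} = 1109 - \frac{-48 - 13}{106 - 13} = 1109 - \frac{1}{93} \left(-61\right) = 1109 - - \frac{61}{93} = 1109 + \frac{61}{93} = \frac{103198}{93}$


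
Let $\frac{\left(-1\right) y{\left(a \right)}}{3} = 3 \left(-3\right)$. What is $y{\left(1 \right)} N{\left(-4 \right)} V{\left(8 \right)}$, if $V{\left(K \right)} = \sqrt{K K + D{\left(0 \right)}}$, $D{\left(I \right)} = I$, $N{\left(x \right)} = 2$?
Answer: $432$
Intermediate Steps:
$V{\left(K \right)} = \sqrt{K^{2}}$ ($V{\left(K \right)} = \sqrt{K K + 0} = \sqrt{K^{2} + 0} = \sqrt{K^{2}}$)
$y{\left(a \right)} = 27$ ($y{\left(a \right)} = - 3 \cdot 3 \left(-3\right) = \left(-3\right) \left(-9\right) = 27$)
$y{\left(1 \right)} N{\left(-4 \right)} V{\left(8 \right)} = 27 \cdot 2 \sqrt{8^{2}} = 54 \sqrt{64} = 54 \cdot 8 = 432$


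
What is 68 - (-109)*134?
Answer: 14674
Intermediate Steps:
68 - (-109)*134 = 68 - 109*(-134) = 68 + 14606 = 14674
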